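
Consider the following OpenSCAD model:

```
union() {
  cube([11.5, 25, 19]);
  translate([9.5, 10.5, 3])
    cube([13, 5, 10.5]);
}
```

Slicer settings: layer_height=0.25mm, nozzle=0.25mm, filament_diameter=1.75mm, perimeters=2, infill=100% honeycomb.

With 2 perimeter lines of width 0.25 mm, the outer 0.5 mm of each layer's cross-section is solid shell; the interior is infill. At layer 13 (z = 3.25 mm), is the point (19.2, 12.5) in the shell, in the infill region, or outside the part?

At z = 3.25 mm: the cube (footprint 11.5×25) is included at this height; the 13×5 cube at (9.5, 10.5) contributes its full rectangle; Combining (union): the regions partially overlap (shared area 10.00 mm²), so overlapping operands fuse into one piece — 1 connected region. Overall, the cross-section is a single solid region. The nearest boundary edge runs (22.50, 10.50)→(11.50, 10.50); distance from the point to it = 2.00 mm. The point is inside the cross-section and 2.00 mm from the nearest boundary — more than the 0.5 mm shell width (2 × 0.25), so it's in the infill interior.

infill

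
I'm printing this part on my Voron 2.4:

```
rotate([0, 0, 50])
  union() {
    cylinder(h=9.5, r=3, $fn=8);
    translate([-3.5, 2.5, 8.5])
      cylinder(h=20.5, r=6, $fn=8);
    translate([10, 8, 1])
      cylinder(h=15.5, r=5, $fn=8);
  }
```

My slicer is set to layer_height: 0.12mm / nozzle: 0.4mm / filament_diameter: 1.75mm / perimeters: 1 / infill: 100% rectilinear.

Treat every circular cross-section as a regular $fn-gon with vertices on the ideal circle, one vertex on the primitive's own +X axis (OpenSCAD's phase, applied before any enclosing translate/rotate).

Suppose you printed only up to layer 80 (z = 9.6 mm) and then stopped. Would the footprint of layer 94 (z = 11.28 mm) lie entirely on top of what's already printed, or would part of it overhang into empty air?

Compare the two slices. At z = 9.6: the cylinder does not reach this height (z outside [0, 9.5]); the cylinder at (-3.5, 2.5): section is a regular 8-gon, circumradius r=6 (area = (8/2)·6.000²·sin(360°/8) = 101.82 mm²); the r=5 cylinder at (10, 8) gives a regular 8-gon of circumradius 5 (constant along its height) (area = (8/2)·5.000²·sin(360°/8) = 70.71 mm²); Merging all regions: the 2 present regions are separate (no shared area or edge), so areas and boundary lengths simply add and each stays a separate island — area = 172.53 mm²; (whole slice rotated 50° about Z — lengths, areas and connectivity unchanged). At z = 11.28: the cylinder is not intersected at this z (z outside [0, 9.5]); the cylinder at (-3.5, 2.5): section is a regular 8-gon, circumradius r=6 (area = (8/2)·6.000²·sin(360°/8) = 101.82 mm²); the r=5 cylinder at (10, 8) contributes a regular 8-gon of circumradius 5 (area = (8/2)·5.000²·sin(360°/8) = 70.71 mm²); Merging all regions: the 2 present regions are separate (no shared area or edge), so areas and boundary lengths simply add and each stays a separate island — area = 172.53 mm²; (rotated 50° about Z; rotation is an isometry so areas/perimeters/island counts are preserved). Checking containment: the cross-section at z = 11.28 is a subset of the cross-section at z = 9.6.

entirely on top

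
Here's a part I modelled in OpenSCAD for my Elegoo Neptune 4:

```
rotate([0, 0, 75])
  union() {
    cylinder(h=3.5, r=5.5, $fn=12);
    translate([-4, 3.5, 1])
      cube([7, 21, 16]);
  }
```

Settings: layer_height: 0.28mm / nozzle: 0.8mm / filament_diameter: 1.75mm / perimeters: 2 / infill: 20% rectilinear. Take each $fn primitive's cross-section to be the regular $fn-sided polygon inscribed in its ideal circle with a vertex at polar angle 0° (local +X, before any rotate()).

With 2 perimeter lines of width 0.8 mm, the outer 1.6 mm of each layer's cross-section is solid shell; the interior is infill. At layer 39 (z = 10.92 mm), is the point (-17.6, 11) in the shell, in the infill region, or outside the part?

At z = 10.92 mm: the cylinder is not intersected at this z (z outside [0, 3.5]); the 7×21 cube at (-4, 3.5) contributes its full rectangle; Taking the union: only the 7×21 cube at (-4, 3.5) is present, so the union is just that shape — 1 connected region; (whole slice rotated 75° about Z — lengths, areas and connectivity unchanged). Overall, the cross-section is a single solid region. Undo the 75° rotation: the query point maps to (6.070, 19.847) in the un-rotated model frame. The nearest boundary edge runs (3.00, 3.50)→(3.00, 24.50); distance from the point to it = 3.07 mm. The point is not inside any of the regions above, so it lies outside the cross-section (3.07 mm from the nearest boundary).

outside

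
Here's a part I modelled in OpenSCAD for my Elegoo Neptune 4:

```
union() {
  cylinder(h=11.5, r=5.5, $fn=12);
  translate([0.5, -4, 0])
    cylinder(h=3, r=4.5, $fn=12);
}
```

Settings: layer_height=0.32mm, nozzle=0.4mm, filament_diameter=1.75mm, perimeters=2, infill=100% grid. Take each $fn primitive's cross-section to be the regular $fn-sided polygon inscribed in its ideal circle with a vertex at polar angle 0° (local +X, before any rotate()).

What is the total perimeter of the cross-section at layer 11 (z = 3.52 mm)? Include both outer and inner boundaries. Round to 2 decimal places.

34.16 mm

At z = 3.52 mm: the cylinder: section is a regular 12-gon, circumradius r=5.5 (perimeter = 2·12·5.500·sin(180°/12) = 34.16 mm); the cylinder at (0.5, -4) is absent (z outside [0, 3]); Taking the union: only the r=5.5 cylinder is present, so the union is just that shape — boundary = 34.16 mm. Overall, the cross-section is a single solid region. Total boundary length (outer) = 34.16 mm.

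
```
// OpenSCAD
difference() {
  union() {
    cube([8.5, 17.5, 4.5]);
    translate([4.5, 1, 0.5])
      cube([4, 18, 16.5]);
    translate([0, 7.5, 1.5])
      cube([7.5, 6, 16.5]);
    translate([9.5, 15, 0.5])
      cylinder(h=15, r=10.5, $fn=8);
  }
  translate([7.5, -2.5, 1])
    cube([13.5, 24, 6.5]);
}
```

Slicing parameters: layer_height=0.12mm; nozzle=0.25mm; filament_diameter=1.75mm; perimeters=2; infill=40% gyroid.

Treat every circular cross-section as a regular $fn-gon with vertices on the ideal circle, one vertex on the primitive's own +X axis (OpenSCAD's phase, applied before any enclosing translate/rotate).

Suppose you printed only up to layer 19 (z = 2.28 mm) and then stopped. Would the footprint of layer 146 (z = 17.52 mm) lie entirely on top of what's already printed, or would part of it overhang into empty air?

Compare the two slices. At z = 2.28: the cube is present — its section is the full 8.5×17.5 rectangle (area 148.75 mm²); the cube at (4.5, 1) (footprint 4×18) is included at this height (area 72.00 mm²); the 7.5×6 cube at (0, 7.5) contributes its full rectangle (area 45.00 mm²); the r=10.5 cylinder at (9.5, 15) gives a regular 8-gon of circumradius 10.5 (constant along its height) (area = (8/2)·10.500²·sin(360°/8) = 311.83 mm²); Taking the union: the regions partially overlap — summed areas 577.58 mm² minus the doubly-counted overlap 204.71 mm² gives 372.88 mm² — area = 372.88 mm²; the cube at (7.5, -2.5) is present — its section is the full 13.5×24 rectangle (area 324.00 mm²); Taking the first minus the rest: starting from the result so far (372.88 mm²), the 13.5×24 cube at (7.5, -2.5) partially overlaps it — only the 175.75 mm² overlap (of its 324.00 mm²) is removed, clipping the outline — area = 197.13 mm². At z = 17.52: the cube is absent (z outside [0, 4.5]); the cube at (4.5, 1) is absent (z outside [0.5, 17]); the cube at (0, 7.5) (footprint 7.5×6) is included at this height (area 45.00 mm²); the cylinder at (9.5, 15) does not reach this height (z outside [0.5, 15.5]); Taking the union: only the 7.5×6 cube at (0, 7.5) is present, so the union is just that shape — area = 45.00 mm²; the cube at (7.5, -2.5) is not intersected at this z (z outside [1, 7.5]); After the difference (first − rest): none of the subtracted shapes is present at this height, so that combined region is unchanged — area = 45.00 mm². Checking containment: the cross-section at z = 17.52 is a subset of the cross-section at z = 2.28.

entirely on top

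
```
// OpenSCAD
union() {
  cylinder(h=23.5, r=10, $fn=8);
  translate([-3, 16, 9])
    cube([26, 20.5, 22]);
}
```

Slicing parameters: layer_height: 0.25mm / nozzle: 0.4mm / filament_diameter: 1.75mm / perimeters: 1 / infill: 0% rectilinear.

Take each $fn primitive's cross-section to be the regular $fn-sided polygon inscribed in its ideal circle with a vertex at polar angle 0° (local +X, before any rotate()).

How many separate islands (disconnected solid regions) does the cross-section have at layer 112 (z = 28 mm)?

1

At z = 28 mm: the cylinder is absent (z outside [0, 23.5]); the cube at (-3, 16) (footprint 26×20.5) is included at this height; Merging all regions: only the 26×20.5 cube at (-3, 16) is present, so the union is just that shape — 1 connected region. Overall, the cross-section is a single solid region. Island count = 1.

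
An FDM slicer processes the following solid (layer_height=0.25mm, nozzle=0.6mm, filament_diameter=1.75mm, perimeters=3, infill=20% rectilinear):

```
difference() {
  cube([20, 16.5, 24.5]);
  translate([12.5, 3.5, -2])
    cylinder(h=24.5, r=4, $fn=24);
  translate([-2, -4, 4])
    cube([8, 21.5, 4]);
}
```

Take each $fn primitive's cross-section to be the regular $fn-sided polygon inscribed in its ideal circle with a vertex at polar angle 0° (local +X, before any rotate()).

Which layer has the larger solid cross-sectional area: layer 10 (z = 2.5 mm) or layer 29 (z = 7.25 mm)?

layer 10 (z = 2.5 mm)

Layer 10 (z = 2.5): the cube (footprint 20×16.5) is included at this height (area 330.00 mm²); the r=4 cylinder at (12.5, 3.5) contributes a regular 24-gon of circumradius 4 (area = (24/2)·4.000²·sin(360°/24) = 49.69 mm²); the cube at (-2, -4) does not reach this height (z outside [4, 8]); After the difference (first − rest): starting from the 20×16.5 cube (330.00 mm²), the r=4 cylinder at (12.5, 3.5) partially overlaps it — only the 48.48 mm² overlap (of its 49.69 mm²) is removed, clipping the outline — area = 281.52 mm². So its area = 281.52 mm². Layer 29 (z = 7.25): the cube is present — its section is the full 20×16.5 rectangle (area 330.00 mm²); the r=4 cylinder at (12.5, 3.5) contributes a regular 24-gon of circumradius 4 (area = (24/2)·4.000²·sin(360°/24) = 49.69 mm²); the cube at (-2, -4) is present — its section is the full 8×21.5 rectangle (area 172.00 mm²); Taking the first minus the rest: starting from the 20×16.5 cube (330.00 mm²), the r=4 cylinder at (12.5, 3.5) partially overlaps it — only the 48.48 mm² overlap (of its 49.69 mm²) is removed, clipping the outline; the 8×21.5 cube at (-2, -4) partially overlaps it — only the 99.00 mm² overlap (of its 172.00 mm²) is removed, clipping the outline — area = 182.52 mm². So its area = 182.52 mm². Layer 10 is larger (281.52 vs 182.52 mm²).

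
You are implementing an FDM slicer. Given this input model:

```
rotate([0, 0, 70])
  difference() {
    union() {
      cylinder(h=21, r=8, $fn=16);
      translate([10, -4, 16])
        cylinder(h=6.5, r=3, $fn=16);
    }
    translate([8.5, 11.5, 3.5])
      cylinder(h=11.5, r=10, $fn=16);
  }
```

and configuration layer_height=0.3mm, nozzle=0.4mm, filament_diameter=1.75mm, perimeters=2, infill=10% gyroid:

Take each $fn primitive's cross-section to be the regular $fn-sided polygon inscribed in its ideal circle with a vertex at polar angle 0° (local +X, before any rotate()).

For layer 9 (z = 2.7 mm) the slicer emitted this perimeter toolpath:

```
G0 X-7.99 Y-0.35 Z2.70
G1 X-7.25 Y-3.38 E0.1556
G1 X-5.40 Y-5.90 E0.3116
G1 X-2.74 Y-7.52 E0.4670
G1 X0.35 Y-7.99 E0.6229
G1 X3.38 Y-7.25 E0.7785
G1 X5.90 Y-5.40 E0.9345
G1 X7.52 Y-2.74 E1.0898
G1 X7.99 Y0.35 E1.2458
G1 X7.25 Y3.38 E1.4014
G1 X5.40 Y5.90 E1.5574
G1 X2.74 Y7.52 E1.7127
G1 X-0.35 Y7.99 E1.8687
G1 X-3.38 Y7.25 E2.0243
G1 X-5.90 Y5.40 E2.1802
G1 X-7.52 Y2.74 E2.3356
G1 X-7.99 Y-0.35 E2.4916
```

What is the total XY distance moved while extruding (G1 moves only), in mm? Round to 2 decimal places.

49.94 mm

Sum the Euclidean lengths of each G1 segment: total = 49.94 mm.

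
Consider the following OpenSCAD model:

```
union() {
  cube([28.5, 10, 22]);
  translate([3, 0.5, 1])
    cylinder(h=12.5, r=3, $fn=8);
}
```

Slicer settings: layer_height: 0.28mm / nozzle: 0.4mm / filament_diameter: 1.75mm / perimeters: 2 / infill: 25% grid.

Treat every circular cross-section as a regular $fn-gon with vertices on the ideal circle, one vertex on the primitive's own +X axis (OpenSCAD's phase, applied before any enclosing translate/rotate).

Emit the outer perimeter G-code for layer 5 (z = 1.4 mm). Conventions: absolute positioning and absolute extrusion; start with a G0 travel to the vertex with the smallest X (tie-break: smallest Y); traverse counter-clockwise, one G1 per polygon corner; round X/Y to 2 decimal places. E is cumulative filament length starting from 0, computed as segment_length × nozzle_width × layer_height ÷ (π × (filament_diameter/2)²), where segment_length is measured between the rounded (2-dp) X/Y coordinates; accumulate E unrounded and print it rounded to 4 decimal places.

At z = 1.4 mm: the cube is present — its section is the full 28.5×10 rectangle; the cylinder at (3, 0.5): section is a regular 8-gon, circumradius r=3; Merging all regions: the regions partially overlap (shared area 15.62 mm²), so overlapping operands fuse into one piece — 1 connected region. The outline is a single polygon with 9 vertices. Extrusion per mm of travel: 0.4 × 0.28 / (π × 0.875²) = 0.046564. Accumulating E over each segment gives final E = 3.7026.

G0 X0.00 Y0.00 Z1.40
G1 X0.21 Y0.00 E0.0098
G1 X0.88 Y-1.62 E0.0914
G1 X3.00 Y-2.50 E0.1983
G1 X5.12 Y-1.62 E0.3052
G1 X5.79 Y0.00 E0.3868
G1 X28.50 Y0.00 E1.4443
G1 X28.50 Y10.00 E1.9099
G1 X0.00 Y10.00 E3.2370
G1 X0.00 Y0.00 E3.7026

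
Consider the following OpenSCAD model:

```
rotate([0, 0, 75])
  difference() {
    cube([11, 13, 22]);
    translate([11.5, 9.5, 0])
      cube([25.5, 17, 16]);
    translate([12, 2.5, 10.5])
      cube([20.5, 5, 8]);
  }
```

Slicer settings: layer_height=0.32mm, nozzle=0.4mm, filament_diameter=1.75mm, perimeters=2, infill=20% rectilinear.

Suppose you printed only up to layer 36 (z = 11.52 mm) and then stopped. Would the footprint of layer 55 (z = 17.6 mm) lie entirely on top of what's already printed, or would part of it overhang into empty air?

Compare the two slices. At z = 11.52: the cube (footprint 11×13) is included at this height (area 143.00 mm²); the cube at (11.5, 9.5) (footprint 25.5×17) is included at this height (area 433.50 mm²); the cube at (12, 2.5) is present — its section is the full 20.5×5 rectangle (area 102.50 mm²); After the difference (first − rest): starting from the 11×13 cube (143.00 mm²), the 25.5×17 cube at (11.5, 9.5) misses the remaining region (no effect); the 20.5×5 cube at (12, 2.5) misses the remaining region (no effect) — area = 143.00 mm²; (rotated 75° about Z; rotation is an isometry so areas/perimeters/island counts are preserved). At z = 17.6: the 11×13 cube contributes its full rectangle (area 143.00 mm²); the cube at (11.5, 9.5) does not reach this height (z outside [0, 16]); the cube at (12, 2.5) (footprint 20.5×5) is included at this height (area 102.50 mm²); Taking the first minus the rest: starting from the 11×13 cube (143.00 mm²), the 20.5×5 cube at (12, 2.5) misses the remaining region (no effect) — area = 143.00 mm²; (rotated 75° about Z; rotation is an isometry so areas/perimeters/island counts are preserved). Checking containment: the cross-section at z = 17.6 is a subset of the cross-section at z = 11.52.

entirely on top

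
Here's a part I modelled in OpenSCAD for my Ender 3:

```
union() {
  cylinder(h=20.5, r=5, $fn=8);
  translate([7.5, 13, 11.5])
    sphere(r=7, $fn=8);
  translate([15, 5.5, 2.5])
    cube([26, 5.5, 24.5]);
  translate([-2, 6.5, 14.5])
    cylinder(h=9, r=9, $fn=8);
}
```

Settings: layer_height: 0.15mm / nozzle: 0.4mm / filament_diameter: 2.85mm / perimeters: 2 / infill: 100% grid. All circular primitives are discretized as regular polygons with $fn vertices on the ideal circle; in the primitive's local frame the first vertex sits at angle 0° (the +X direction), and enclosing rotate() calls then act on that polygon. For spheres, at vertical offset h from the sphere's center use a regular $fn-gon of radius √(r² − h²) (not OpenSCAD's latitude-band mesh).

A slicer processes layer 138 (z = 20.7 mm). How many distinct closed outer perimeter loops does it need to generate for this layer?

2

At z = 20.7 mm: the cylinder is absent (z outside [0, 20.5]); the sphere at (7.5, 13) does not reach this height (|z−center|=9.200 > r=7); the cube at (15, 5.5) (footprint 26×5.5) is included at this height; the r=9 cylinder at (-2, 6.5) gives a regular 8-gon of circumradius 9 (constant along its height); Merging all regions: the 2 present regions are separate (no shared area or edge), so areas and boundary lengths simply add and each stays a separate island — 2 connected regions. The result has 2 disconnected regions.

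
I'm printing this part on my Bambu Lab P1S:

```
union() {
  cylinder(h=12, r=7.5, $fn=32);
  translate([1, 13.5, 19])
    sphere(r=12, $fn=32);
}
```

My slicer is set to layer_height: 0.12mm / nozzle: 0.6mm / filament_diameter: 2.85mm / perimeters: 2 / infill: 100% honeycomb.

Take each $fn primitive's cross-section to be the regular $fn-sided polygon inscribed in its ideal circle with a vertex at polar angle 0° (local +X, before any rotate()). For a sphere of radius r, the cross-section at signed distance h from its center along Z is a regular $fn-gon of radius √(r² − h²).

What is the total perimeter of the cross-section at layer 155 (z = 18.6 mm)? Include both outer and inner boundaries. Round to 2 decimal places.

At z = 18.6 mm: the cylinder is not intersected at this z (z outside [0, 12]); the r=12 sphere at (1, 13.5) slices to a regular 32-gon of circumradius 11.993 (√(r²−h²) with h=0.4 from center) (perimeter = 2·32·11.993·sin(180°/32) = 75.24 mm); Merging all regions: only the r=12 sphere at (1, 13.5) is present, so the union is just that shape — boundary = 75.24 mm. Overall, the cross-section is a single solid region. Total boundary length (outer) = 75.24 mm.

75.24 mm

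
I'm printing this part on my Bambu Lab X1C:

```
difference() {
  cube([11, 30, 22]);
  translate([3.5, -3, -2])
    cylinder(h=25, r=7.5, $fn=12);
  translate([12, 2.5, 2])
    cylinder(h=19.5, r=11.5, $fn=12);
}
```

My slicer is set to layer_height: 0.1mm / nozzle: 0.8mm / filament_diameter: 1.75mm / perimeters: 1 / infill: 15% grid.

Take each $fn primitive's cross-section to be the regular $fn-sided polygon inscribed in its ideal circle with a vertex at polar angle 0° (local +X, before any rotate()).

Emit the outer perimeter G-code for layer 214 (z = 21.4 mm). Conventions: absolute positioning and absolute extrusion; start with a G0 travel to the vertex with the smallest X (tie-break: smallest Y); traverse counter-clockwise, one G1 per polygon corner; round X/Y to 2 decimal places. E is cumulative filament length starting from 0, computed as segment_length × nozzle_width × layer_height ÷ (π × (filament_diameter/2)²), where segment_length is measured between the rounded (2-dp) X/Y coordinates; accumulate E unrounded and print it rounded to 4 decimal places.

At z = 21.4 mm: the cube (footprint 11×30) is included at this height; the cylinder at (3.5, -3): section is a regular 12-gon, circumradius r=7.5; the r=11.5 cylinder at (12, 2.5) gives a regular 12-gon of circumradius 11.5 (constant along its height); Subtracting the remaining from the first: starting from the 11×30 cube, the r=7.5 cylinder at (3.5, -3) partially overlaps it — only the 35.00 mm² overlap (of its 168.75 mm²) is removed, clipping the outline; the r=11.5 cylinder at (12, 2.5) partially overlaps it — only the 81.09 mm² overlap (of its 396.75 mm²) is removed, clipping the outline — 1 connected region. The outline is a single polygon with 7 vertices. Extrusion per mm of travel: 0.8 × 0.1 / (π × 0.875²) = 0.033260. Accumulating E over each segment gives final E = 2.3308.

G0 X0.00 Y3.56 Z21.40
G1 X0.85 Y3.79 E0.0293
G1 X2.04 Y8.25 E0.1828
G1 X6.25 Y12.46 E0.3808
G1 X11.00 Y13.73 E0.5444
G1 X11.00 Y30.00 E1.0855
G1 X0.00 Y30.00 E1.4514
G1 X0.00 Y3.56 E2.3308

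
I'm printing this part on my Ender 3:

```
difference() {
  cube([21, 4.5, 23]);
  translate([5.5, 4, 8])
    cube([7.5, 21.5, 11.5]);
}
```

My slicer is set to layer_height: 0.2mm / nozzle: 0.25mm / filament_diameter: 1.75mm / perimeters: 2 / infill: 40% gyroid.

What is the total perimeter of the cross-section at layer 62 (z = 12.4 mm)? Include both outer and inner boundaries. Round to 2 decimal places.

52.00 mm

At z = 12.4 mm: the cube (footprint 21×4.5) is included at this height (perimeter 51.00 mm); the cube at (5.5, 4) (footprint 7.5×21.5) is included at this height (perimeter 58.00 mm); Taking the first minus the rest: starting from the 21×4.5 cube, the 7.5×21.5 cube at (5.5, 4) partially overlaps it — only the 3.75 mm² overlap (of its 161.25 mm²) is removed, clipping the outline — boundary = 52.00 mm. Overall, the cross-section is a single solid region. Total boundary length (outer) = 52.00 mm.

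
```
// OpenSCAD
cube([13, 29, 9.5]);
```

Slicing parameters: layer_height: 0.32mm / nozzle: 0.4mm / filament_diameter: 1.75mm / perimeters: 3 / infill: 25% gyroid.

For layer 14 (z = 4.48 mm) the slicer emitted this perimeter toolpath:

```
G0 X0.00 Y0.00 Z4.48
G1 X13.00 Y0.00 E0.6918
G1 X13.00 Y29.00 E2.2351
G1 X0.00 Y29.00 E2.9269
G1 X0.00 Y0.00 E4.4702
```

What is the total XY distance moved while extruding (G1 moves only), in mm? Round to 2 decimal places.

Sum the Euclidean lengths of each G1 segment: total = 84.00 mm.

84.00 mm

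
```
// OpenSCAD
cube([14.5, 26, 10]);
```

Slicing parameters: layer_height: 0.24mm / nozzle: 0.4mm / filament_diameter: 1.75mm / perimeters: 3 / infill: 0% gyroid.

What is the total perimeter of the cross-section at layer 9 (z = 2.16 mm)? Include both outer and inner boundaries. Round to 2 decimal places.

81.00 mm

At z = 2.16 mm: the cube is present — its section is the full 14.5×26 rectangle (perimeter 81.00 mm). Overall, the cross-section is a single solid region. Total boundary length (outer) = 81.00 mm.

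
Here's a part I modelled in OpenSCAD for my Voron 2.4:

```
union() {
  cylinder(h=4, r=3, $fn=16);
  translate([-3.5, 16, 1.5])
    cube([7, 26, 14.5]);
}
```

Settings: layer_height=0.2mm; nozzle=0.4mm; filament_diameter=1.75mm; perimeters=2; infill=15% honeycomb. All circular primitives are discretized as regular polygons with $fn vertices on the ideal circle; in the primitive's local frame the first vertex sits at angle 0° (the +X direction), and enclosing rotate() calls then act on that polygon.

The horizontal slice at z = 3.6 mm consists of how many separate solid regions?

2

At z = 3.6 mm: the cylinder: section is a regular 16-gon, circumradius r=3; the cube at (-3.5, 16) is present — its section is the full 7×26 rectangle; Taking the union: the 2 present regions are separate (no shared area or edge), so areas and boundary lengths simply add and each stays a separate island — 2 connected regions. The result has 2 disconnected regions.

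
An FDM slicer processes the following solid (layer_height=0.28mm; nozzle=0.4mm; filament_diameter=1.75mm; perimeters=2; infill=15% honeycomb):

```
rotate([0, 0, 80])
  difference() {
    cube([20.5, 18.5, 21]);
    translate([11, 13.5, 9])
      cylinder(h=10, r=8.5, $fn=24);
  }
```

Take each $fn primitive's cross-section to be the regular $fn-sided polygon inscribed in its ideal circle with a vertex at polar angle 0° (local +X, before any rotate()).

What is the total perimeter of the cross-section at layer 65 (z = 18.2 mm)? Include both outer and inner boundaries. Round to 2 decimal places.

101.82 mm

At z = 18.2 mm: the 20.5×18.5 cube contributes its full rectangle (perimeter 78.00 mm); the r=8.5 cylinder at (11, 13.5) gives a regular 24-gon of circumradius 8.5 (constant along its height) (perimeter = 2·24·8.500·sin(180°/24) = 53.25 mm); Taking the first minus the rest: starting from the 20.5×18.5 cube, the r=8.5 cylinder at (11, 13.5) partially overlaps it — only the 191.49 mm² overlap (of its 224.40 mm²) is removed, clipping the outline — boundary = 101.82 mm; (whole slice rotated 80° about Z — lengths, areas and connectivity unchanged). Overall, the cross-section is a single solid region. Total boundary length (outer) = 101.82 mm.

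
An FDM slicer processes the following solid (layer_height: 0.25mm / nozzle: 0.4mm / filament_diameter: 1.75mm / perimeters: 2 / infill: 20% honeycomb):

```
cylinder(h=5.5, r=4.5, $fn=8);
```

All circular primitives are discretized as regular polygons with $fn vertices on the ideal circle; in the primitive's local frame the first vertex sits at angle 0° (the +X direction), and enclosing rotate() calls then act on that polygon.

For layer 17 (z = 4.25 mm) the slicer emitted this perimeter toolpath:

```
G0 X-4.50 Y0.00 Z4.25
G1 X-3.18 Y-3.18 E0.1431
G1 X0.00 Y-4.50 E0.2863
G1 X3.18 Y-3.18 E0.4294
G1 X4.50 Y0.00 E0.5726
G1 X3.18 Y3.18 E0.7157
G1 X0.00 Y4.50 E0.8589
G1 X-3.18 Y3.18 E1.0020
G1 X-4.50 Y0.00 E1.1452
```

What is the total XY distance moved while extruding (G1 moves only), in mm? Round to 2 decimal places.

27.54 mm

Sum the Euclidean lengths of each G1 segment: total = 27.54 mm.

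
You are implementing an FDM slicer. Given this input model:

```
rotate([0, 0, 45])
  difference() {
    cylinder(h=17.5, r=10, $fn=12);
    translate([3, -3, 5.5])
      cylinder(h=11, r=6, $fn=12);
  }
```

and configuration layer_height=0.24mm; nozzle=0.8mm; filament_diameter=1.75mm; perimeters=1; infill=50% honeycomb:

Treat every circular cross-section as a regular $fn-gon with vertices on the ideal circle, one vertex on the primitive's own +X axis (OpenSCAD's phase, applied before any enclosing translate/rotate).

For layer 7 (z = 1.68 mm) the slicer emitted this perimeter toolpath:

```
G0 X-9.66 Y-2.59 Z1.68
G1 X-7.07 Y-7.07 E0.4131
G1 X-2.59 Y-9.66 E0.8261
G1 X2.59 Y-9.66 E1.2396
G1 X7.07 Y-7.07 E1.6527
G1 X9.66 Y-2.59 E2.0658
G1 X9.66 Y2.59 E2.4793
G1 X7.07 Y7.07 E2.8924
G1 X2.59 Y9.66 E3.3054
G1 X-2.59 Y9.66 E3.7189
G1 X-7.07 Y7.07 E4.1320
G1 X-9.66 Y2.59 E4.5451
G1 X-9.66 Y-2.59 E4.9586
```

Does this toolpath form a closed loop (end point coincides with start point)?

yes

Start point (G0): (-9.66, -2.59). End point (last G1): the path returns to the start — closed.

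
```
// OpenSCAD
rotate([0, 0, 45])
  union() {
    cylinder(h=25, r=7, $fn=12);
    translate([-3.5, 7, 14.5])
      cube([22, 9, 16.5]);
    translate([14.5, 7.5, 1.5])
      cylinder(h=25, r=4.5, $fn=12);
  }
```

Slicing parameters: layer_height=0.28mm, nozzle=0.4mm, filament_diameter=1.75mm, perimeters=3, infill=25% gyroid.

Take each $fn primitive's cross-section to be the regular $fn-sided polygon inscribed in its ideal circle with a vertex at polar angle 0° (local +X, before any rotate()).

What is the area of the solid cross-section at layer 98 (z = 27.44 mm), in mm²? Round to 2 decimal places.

At z = 27.44 mm: the cylinder is not intersected at this z (z outside [0, 25]); the cube at (-3.5, 7) is present — its section is the full 22×9 rectangle (area 198.00 mm²); the cylinder at (14.5, 7.5) is absent (z outside [1.5, 26.5]); Combining (union): only the 22×9 cube at (-3.5, 7) is present, so the union is just that shape — area = 198.00 mm²; (whole slice rotated 45° about Z — lengths, areas and connectivity unchanged). Overall, the cross-section is a single solid region. Net area = 198.00 mm².

198.00 mm²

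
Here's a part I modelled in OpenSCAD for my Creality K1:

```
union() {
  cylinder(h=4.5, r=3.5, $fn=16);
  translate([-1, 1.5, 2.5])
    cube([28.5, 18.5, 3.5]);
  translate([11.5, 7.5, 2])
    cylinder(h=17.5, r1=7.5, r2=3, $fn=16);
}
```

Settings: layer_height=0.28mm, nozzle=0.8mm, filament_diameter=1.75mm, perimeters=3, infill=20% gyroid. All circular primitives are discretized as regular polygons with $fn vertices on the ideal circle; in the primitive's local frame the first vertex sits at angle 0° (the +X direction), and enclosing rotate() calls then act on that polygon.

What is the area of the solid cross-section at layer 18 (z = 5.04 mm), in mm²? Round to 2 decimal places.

529.69 mm²

At z = 5.04 mm: the cylinder is not intersected at this z (z outside [0, 4.5]); the 28.5×18.5 cube at (-1, 1.5) contributes its full rectangle (area 527.25 mm²); the cone at (11.5, 7.5) (r1=7.5→r2=3) has section circumradius 6.718 here — a regular 16-gon (area = (16/2)·6.718²·sin(360°/16) = 138.18 mm²); Combining (union): the regions partially overlap — summed areas 665.43 mm² minus the doubly-counted overlap 135.74 mm² gives 529.69 mm² — area = 529.69 mm². Overall, the cross-section is a single solid region. Net area = 529.69 mm².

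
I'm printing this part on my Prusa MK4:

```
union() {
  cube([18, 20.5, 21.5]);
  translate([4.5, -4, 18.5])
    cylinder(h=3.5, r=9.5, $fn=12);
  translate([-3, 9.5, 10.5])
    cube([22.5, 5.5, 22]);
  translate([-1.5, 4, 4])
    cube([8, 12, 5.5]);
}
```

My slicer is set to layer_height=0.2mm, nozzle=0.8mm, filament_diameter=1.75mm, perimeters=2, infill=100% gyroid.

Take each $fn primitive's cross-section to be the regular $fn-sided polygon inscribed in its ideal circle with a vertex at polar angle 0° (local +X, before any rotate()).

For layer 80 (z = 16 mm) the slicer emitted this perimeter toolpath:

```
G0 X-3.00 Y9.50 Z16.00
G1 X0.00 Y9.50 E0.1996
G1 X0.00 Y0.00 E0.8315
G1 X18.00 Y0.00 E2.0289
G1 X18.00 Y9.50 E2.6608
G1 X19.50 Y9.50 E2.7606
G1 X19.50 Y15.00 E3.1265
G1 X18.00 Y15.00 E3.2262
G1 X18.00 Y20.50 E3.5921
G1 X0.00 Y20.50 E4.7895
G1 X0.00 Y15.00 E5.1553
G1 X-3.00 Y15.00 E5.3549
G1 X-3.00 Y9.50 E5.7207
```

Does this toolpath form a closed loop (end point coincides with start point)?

Start point (G0): (-3.00, 9.50). End point (last G1): the path returns to the start — closed.

yes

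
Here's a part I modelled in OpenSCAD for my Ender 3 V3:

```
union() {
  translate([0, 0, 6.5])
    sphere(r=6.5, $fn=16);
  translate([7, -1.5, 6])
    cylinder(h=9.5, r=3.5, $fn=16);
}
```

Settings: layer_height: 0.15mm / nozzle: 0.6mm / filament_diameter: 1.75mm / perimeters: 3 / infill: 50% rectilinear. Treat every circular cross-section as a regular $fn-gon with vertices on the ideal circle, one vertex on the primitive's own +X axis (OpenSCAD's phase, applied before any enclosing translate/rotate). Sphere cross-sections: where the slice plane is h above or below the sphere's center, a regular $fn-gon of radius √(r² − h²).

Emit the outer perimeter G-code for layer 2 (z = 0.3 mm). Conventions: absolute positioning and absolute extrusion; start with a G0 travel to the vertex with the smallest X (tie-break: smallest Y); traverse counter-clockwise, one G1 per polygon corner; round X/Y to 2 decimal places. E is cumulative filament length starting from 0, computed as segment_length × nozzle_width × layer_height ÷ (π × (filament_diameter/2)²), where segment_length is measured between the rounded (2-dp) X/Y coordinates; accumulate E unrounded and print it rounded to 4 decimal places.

G0 X-1.95 Y0.00 Z0.30
G1 X-1.80 Y-0.75 E0.0286
G1 X-1.38 Y-1.38 E0.0570
G1 X-0.75 Y-1.80 E0.0853
G1 X0.00 Y-1.95 E0.1139
G1 X0.75 Y-1.80 E0.1425
G1 X1.38 Y-1.38 E0.1709
G1 X1.80 Y-0.75 E0.1992
G1 X1.95 Y0.00 E0.2278
G1 X1.80 Y0.75 E0.2564
G1 X1.38 Y1.38 E0.2848
G1 X0.75 Y1.80 E0.3131
G1 X0.00 Y1.95 E0.3417
G1 X-0.75 Y1.80 E0.3703
G1 X-1.38 Y1.38 E0.3987
G1 X-1.80 Y0.75 E0.4270
G1 X-1.95 Y0.00 E0.4556

At z = 0.3 mm: the r=6.5 sphere slices to a regular 16-gon of circumradius 1.952 (√(r²−h²) with h=6.2 from center); the cylinder at (7, -1.5) is absent (z outside [6, 15.5]); Merging all regions: only the r=6.5 sphere is present, so the union is just that shape — 1 connected region. The outline is a single polygon with 16 vertices. Extrusion per mm of travel: 0.6 × 0.15 / (π × 0.875²) = 0.037418. Accumulating E over each segment gives final E = 0.4556.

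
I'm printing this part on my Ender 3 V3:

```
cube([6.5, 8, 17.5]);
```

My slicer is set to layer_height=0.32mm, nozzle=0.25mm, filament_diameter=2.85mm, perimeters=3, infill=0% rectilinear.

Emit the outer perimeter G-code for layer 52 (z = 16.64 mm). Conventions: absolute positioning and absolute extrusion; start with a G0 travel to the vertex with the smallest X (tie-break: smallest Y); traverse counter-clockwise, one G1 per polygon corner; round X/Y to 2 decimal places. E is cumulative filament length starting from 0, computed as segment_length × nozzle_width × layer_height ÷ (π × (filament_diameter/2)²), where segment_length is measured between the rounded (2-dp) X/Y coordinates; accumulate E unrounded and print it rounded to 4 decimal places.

At z = 16.64 mm: the cube (footprint 6.5×8) is included at this height. The outline is a single polygon with 4 vertices. Extrusion per mm of travel: 0.25 × 0.32 / (π × 1.425²) = 0.012540. Accumulating E over each segment gives final E = 0.3637.

G0 X0.00 Y0.00 Z16.64
G1 X6.50 Y0.00 E0.0815
G1 X6.50 Y8.00 E0.1818
G1 X0.00 Y8.00 E0.2633
G1 X0.00 Y0.00 E0.3637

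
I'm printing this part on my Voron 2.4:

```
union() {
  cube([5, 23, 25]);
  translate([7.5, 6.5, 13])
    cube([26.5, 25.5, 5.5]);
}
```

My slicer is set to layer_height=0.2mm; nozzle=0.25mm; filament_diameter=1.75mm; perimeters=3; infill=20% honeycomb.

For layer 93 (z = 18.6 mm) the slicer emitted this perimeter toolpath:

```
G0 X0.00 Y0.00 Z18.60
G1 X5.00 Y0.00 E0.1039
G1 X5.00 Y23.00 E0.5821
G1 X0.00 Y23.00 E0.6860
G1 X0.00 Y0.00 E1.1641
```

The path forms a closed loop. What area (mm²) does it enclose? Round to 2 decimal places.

Apply the shoelace formula to the sequence of (X, Y) vertices; enclosed area = 115.00 mm².

115.00 mm²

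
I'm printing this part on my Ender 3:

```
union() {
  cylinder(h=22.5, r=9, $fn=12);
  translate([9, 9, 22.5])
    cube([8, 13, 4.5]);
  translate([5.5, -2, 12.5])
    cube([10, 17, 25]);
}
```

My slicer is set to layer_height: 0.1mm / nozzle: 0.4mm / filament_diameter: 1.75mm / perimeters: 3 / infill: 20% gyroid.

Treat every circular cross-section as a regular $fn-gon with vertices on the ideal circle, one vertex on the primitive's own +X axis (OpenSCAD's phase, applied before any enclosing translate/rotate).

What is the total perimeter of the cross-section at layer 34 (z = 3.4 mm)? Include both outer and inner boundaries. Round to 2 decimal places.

At z = 3.4 mm: the r=9 cylinder gives a regular 12-gon of circumradius 9 (constant along its height) (perimeter = 2·12·9.000·sin(180°/12) = 55.90 mm); the cube at (9, 9) is absent (z outside [22.5, 27]); the cube at (5.5, -2) does not reach this height (z outside [12.5, 37.5]); Merging all regions: only the r=9 cylinder is present, so the union is just that shape — boundary = 55.90 mm. Overall, the cross-section is a single solid region. Total boundary length (outer) = 55.90 mm.

55.90 mm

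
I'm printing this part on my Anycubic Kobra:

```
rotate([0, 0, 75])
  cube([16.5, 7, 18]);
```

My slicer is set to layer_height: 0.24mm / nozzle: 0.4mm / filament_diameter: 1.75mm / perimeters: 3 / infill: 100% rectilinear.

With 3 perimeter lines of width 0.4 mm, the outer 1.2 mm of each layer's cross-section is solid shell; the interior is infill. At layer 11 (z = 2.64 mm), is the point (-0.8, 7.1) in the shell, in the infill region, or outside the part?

infill

At z = 2.64 mm: the cube (footprint 16.5×7) is included at this height; (whole slice rotated 75° about Z — lengths, areas and connectivity unchanged). Overall, the cross-section is a single solid region. Undo the 75° rotation: the query point maps to (6.651, 2.610) in the un-rotated model frame. The nearest boundary edge runs (0.00, 0.00)→(16.50, 0.00); distance from the point to it = 2.61 mm. The point is inside the cross-section and 2.61 mm from the nearest boundary — more than the 1.2 mm shell width (3 × 0.4), so it's in the infill interior.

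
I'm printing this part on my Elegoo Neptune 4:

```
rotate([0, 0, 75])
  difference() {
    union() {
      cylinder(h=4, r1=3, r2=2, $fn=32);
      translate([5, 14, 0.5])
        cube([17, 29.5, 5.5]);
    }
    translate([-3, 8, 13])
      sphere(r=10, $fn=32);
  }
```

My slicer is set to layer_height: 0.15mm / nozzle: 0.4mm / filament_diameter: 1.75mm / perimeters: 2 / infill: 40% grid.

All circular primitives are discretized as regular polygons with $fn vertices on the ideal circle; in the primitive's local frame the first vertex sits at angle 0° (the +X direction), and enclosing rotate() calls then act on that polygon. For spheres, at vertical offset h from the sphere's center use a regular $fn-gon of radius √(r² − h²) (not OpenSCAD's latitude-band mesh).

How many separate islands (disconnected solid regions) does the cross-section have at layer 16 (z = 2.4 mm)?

2

At z = 2.4 mm: the cone contributes a regular 32-gon of circumradius 2.400 (interpolated between r1=3 and r2=2 at t=0.600); the 17×29.5 cube at (5, 14) contributes its full rectangle; Merging all regions: the 2 present regions are separate (no shared area or edge), so areas and boundary lengths simply add and each stays a separate island — 2 connected regions; the sphere at (-3, 8) is absent (|z−center|=10.600 > r=10); After the difference (first − rest): none of the subtracted shapes is present at this height, so the result so far is unchanged — 2 connected regions; (whole slice rotated 75° about Z — lengths, areas and connectivity unchanged). Overall, the cross-section has 2 separate islands. Island count = 2.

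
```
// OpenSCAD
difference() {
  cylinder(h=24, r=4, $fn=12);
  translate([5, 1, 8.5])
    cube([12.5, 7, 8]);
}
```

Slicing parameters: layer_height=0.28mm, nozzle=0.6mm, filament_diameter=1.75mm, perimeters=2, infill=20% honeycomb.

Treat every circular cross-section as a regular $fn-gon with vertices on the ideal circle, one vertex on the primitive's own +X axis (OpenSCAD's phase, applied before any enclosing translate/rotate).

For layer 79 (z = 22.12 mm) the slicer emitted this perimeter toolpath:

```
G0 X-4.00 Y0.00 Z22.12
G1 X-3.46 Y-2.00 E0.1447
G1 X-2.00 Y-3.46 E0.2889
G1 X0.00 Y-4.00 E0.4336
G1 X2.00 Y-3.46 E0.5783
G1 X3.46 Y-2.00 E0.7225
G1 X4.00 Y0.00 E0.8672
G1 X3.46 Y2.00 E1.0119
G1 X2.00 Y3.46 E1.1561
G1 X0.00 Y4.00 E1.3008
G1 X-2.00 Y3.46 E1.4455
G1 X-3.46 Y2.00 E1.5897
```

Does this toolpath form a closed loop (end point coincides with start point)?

Start point (G0): (-4.00, 0.00). End point (last G1): the path does not return to the start — open.

no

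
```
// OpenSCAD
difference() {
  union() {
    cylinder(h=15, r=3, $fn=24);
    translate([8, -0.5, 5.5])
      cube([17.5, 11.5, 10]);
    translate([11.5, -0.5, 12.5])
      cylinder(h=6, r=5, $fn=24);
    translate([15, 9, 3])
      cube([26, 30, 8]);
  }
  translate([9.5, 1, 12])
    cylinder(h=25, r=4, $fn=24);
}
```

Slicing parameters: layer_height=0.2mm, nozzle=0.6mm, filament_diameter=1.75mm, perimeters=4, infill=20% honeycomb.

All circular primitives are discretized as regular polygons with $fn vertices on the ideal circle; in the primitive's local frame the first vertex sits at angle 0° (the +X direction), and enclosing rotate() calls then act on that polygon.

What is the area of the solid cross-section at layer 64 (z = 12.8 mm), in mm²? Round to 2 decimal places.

229.03 mm²

At z = 12.8 mm: the r=3 cylinder contributes a regular 24-gon of circumradius 3 (area = (24/2)·3.000²·sin(360°/24) = 27.95 mm²); the 17.5×11.5 cube at (8, -0.5) contributes its full rectangle (area 201.25 mm²); the cylinder at (11.5, -0.5): section is a regular 24-gon, circumradius r=5 (area = (24/2)·5.000²·sin(360°/24) = 77.65 mm²); the cube at (15, 9) is absent (z outside [3, 11]); Merging all regions: the regions partially overlap — summed areas 306.85 mm² minus the doubly-counted overlap 35.24 mm² gives 271.61 mm² — area = 271.61 mm²; the cylinder at (9.5, 1): section is a regular 24-gon, circumradius r=4 (area = (24/2)·4.000²·sin(360°/24) = 49.69 mm²); After the difference (first − rest): starting from the result so far (271.61 mm²), the r=4 cylinder at (9.5, 1) partially overlaps it — only the 42.58 mm² overlap (of its 49.69 mm²) is removed, clipping the outline — area = 229.03 mm². Overall, the cross-section has 2 separate islands. Net area = 229.03 mm².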